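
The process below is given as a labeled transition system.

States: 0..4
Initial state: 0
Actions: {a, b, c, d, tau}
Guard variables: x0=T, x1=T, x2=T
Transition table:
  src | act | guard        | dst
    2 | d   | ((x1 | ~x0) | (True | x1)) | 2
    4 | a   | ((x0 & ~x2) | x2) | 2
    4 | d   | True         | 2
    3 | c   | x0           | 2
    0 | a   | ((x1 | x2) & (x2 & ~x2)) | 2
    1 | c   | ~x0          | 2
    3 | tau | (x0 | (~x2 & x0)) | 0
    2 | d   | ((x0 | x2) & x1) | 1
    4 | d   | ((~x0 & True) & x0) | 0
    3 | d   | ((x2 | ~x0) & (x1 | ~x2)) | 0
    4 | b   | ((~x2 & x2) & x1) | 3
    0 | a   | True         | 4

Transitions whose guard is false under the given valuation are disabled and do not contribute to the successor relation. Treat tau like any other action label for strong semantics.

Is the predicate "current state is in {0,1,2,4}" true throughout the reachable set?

Answer: INVARIANT HOLDS

Analysis:
Allowed set {0,1,2,4}
Reach set: {0,1,2,4}
  0: ok
  1: ok
  2: ok
  4: ok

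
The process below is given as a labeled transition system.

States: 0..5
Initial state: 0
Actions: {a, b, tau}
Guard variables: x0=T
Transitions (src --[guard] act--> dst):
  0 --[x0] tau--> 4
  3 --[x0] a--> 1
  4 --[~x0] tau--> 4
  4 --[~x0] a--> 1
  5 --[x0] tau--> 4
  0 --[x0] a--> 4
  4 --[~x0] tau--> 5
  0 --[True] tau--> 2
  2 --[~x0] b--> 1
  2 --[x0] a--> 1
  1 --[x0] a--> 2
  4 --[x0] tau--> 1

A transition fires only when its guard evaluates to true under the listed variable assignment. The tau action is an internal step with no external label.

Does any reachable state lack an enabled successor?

Answer: DEADLOCK-FREE

Trace:
Reach set: {0,1,2,4}
  0: a→4  tau→2  tau→4  [3 exit(s)]
  1: a→2  [1 exit(s)]
  2: a→1  [1 exit(s)]
  4: tau→1  [1 exit(s)]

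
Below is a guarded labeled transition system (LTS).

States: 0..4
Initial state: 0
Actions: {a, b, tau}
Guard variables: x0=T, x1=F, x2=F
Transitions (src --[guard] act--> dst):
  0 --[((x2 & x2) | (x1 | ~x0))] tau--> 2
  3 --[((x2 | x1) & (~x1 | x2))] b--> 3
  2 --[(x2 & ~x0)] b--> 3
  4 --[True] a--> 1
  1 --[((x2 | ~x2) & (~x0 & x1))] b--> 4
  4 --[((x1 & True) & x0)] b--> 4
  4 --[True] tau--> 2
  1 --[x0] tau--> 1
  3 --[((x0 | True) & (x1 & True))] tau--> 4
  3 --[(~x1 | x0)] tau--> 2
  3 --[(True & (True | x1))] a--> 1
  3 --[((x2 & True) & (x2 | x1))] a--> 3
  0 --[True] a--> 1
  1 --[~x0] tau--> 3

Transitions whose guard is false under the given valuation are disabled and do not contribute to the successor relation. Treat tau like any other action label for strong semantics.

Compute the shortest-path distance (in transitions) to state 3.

Layered search for 3:
  L0 = {0}
  L1 = {1}
3 never appears.

Answer: UNREACHABLE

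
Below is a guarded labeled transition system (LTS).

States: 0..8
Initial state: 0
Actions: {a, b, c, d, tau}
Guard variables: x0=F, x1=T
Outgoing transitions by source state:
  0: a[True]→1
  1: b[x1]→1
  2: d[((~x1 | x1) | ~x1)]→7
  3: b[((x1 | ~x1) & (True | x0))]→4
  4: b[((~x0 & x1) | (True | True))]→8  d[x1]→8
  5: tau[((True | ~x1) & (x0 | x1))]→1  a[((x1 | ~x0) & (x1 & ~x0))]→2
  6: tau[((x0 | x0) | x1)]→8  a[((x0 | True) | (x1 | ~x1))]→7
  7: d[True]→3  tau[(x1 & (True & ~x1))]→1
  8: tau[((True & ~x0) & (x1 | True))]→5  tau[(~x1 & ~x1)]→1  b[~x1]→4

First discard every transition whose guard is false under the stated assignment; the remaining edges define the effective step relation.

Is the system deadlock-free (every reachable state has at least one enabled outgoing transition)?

Answer: DEADLOCK-FREE

Trace:
Reach set: {0,1}
  0: a→1  [1 exit(s)]
  1: b→1  [1 exit(s)]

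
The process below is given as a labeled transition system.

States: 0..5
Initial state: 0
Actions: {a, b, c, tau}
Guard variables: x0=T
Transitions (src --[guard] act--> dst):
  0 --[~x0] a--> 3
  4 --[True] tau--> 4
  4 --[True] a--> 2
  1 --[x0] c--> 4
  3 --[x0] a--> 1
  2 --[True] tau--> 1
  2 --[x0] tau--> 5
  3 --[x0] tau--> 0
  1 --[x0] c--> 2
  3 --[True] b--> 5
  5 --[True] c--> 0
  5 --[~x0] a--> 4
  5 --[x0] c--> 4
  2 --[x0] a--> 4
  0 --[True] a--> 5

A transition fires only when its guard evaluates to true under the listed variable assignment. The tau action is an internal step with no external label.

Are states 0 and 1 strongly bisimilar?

Answer: NOT BISIMILAR

Trace:
Refine partition for ~:
  π0 = {{0,1,2,3,4,5}}
  π1 = {{0},{1,5},{2,4},{3}}
  π2 = {{0},{1},{2},{3},{4},{5}}
6 equivalence class(es) (converged in 3)
[0]={0}  [1]={1}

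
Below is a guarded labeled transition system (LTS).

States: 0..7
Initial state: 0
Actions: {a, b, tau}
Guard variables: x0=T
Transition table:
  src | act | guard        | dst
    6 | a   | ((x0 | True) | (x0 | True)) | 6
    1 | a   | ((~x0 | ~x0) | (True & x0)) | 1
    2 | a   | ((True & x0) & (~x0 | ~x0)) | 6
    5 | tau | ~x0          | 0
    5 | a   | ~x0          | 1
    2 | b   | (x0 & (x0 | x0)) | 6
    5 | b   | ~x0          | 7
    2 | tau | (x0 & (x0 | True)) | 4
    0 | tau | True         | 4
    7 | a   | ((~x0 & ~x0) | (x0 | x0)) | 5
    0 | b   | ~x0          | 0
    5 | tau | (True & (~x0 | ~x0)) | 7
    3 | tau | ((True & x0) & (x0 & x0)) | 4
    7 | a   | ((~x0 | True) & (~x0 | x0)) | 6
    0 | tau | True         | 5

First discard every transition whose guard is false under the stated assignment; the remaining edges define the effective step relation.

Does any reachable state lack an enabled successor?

Answer: DEADLOCK at state 4

Working:
Reachable = {0,4,5}
  0: tau→4  tau→5  [deg 2]
  4: ∅  [no exit]
  5: ∅  [no exit]
trace reaching 4: tau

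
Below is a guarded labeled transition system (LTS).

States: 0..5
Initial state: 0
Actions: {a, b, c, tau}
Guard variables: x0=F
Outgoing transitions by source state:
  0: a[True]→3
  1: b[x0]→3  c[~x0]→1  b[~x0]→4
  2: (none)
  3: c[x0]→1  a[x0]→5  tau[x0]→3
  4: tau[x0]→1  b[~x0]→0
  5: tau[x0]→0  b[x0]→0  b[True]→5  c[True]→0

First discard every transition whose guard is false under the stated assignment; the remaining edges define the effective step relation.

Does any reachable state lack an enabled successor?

Answer: DEADLOCK at state 3

Trace:
Reachable = {0,3}
  0: a→3  [deg 1]
  3: ∅  [STUCK]
trace reaching 3: a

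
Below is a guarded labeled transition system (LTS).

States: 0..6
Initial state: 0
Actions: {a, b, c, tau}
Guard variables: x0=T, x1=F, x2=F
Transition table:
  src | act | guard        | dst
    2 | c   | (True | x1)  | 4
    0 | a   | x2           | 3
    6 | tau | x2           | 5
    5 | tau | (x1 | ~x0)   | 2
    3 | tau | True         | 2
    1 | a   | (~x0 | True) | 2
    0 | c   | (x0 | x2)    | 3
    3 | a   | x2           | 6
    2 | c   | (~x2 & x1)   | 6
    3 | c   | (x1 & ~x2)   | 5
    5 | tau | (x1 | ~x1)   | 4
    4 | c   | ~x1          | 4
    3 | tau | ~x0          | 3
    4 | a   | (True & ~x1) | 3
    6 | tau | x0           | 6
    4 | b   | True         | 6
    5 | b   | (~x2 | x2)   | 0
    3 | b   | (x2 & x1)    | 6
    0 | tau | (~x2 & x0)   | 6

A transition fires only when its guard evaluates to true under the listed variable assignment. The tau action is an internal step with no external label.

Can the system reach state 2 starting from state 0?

After dropping false guards: 11 live edges.
L0 = {0}
L1 = {3,6}  now seen {0,3,6}
L2 = {2}  now seen {0,2,3,6}
L3 = {4}  now seen {0,2,3,4,6}
R = {0,2,3,4,6}
witness 2: c·tau

Answer: REACHABLE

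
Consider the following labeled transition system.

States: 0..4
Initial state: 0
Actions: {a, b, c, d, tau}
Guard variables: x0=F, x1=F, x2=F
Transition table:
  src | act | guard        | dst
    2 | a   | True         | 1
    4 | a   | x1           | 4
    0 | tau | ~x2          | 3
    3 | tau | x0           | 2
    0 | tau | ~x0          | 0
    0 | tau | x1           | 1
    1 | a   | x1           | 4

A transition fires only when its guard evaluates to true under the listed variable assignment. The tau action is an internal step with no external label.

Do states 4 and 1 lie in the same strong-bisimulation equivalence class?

Answer: BISIMILAR

Trace:
Compute ~ classes (split until stable):
  π0 = {{0,1,2,3,4}}
  π1 = {{0},{1,3,4},{2}}
stable after 2 split(s): 3 block(s)
[4]={1,3,4}  [1]={1,3,4}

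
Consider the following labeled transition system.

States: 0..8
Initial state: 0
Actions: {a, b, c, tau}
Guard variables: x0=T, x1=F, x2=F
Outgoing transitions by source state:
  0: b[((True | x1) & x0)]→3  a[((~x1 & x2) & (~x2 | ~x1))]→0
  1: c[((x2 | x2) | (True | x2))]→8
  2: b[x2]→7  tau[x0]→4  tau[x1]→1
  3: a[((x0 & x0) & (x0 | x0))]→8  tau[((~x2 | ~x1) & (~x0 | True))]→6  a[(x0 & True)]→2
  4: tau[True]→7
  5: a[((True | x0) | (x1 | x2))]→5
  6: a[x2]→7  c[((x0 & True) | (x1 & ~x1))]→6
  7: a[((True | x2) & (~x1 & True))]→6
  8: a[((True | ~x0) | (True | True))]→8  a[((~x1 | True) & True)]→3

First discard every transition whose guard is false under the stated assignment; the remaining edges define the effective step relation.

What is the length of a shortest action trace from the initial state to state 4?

Layered search for 4:
  depth 0: {0}
  depth 1: {3}
  depth 2: {2,6,8}
  depth 3: {4}
4 enters at depth 3; path b·a·tau

Answer: 3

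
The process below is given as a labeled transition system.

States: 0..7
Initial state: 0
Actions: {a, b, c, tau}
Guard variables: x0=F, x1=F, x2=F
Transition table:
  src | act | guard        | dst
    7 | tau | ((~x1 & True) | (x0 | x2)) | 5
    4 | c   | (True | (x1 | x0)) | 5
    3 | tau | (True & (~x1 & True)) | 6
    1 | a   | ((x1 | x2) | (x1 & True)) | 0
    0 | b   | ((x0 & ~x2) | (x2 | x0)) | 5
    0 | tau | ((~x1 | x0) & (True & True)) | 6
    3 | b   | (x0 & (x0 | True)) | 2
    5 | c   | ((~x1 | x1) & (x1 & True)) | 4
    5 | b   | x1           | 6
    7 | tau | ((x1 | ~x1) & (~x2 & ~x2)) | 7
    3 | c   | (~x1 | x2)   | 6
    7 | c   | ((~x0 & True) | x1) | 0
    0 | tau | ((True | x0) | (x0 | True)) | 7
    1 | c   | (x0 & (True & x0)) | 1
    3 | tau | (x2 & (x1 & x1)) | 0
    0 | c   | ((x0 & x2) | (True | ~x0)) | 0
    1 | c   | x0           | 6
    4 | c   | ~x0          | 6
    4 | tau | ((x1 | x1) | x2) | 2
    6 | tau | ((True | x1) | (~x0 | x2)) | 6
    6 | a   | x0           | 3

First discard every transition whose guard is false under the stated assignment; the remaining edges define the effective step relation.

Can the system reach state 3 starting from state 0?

After dropping false guards: 11 live edges.
Layer 0: {0}
Layer 1: {6,7}  total {0,6,7}
Layer 2: {5}  total {0,5,6,7}
Reach set: {0,5,6,7}

Answer: UNREACHABLE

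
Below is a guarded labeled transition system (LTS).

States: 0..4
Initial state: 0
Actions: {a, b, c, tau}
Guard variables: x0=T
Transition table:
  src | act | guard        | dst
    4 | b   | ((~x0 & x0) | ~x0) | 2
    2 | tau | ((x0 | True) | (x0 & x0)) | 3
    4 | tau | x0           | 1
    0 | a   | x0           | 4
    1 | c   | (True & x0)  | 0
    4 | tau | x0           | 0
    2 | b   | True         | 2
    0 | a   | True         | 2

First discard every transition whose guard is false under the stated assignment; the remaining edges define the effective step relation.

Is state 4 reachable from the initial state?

7 transition(s) survive guard evaluation.
depth 0: {0}
depth 1: {2,4}  now seen {0,2,4}
depth 2: {1,3}  now seen {0,1,2,3,4}
R = {0,1,2,3,4}
witness 4: a

Answer: REACHABLE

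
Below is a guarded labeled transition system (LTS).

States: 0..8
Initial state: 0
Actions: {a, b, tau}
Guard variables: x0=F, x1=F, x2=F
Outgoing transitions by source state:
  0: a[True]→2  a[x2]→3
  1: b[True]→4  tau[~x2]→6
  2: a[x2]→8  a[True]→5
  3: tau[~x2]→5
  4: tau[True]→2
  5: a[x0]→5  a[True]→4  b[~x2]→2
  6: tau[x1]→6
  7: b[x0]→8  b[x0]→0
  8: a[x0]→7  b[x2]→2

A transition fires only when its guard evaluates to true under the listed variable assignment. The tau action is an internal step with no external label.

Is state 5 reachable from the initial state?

Guard filter leaves 8 enabled edge(s).
L0 = {0}
L1 = {2}  cumulative {0,2}
L2 = {5}  cumulative {0,2,5}
L3 = {4}  cumulative {0,2,4,5}
Reach set: {0,2,4,5}
trace reaching 5: a·a

Answer: REACHABLE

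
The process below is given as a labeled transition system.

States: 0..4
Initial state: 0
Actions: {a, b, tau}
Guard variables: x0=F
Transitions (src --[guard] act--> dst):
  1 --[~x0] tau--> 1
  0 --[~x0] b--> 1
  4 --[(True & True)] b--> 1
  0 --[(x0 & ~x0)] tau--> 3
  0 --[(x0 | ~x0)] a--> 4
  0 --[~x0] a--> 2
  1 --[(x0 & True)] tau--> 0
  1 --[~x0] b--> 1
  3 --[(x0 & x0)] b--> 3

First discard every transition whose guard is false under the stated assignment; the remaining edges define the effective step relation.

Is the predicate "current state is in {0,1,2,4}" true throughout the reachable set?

Allowed set {0,1,2,4}
R = {0,1,2,4}
  0: ✓
  1: ✓
  2: ✓
  4: ✓

Answer: INVARIANT HOLDS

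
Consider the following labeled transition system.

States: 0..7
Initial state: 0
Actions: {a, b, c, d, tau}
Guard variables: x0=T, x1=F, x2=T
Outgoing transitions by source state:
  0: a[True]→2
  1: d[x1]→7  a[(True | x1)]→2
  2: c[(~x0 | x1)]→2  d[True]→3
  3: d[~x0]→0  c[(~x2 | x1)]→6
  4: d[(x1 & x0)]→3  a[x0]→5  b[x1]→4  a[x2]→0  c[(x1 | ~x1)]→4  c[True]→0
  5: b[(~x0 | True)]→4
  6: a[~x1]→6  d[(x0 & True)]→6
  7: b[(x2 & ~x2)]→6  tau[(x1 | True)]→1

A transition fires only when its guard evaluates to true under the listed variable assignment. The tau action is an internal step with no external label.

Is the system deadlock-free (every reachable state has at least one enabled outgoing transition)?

Reach set: {0,2,3}
  0: a→2  [1 out]
  2: d→3  [1 out]
  3: ∅  [STUCK]
Path to 3: a·d

Answer: DEADLOCK at state 3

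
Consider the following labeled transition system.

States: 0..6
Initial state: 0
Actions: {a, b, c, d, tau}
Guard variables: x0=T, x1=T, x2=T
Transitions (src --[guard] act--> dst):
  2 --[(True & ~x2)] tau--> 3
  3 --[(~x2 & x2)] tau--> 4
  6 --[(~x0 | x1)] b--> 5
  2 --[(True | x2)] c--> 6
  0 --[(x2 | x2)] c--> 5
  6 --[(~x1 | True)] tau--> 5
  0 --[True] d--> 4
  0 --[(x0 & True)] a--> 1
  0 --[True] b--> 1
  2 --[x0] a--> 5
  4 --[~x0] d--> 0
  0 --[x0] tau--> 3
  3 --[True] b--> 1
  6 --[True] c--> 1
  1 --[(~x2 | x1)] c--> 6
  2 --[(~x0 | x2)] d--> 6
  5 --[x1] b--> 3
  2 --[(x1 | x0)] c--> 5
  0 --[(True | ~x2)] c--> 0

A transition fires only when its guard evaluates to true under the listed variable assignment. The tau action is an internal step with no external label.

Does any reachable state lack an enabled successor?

Reach set: {0,1,3,4,5,6}
  0: a→1  b→1  c→0  c→5  d→4  tau→3  [deg 6]
  1: c→6  [deg 1]
  3: b→1  [deg 1]
  4: ∅  [STUCK]
  5: b→3  [deg 1]
  6: b→5  c→1  tau→5  [deg 3]
Path to 4: d

Answer: DEADLOCK at state 4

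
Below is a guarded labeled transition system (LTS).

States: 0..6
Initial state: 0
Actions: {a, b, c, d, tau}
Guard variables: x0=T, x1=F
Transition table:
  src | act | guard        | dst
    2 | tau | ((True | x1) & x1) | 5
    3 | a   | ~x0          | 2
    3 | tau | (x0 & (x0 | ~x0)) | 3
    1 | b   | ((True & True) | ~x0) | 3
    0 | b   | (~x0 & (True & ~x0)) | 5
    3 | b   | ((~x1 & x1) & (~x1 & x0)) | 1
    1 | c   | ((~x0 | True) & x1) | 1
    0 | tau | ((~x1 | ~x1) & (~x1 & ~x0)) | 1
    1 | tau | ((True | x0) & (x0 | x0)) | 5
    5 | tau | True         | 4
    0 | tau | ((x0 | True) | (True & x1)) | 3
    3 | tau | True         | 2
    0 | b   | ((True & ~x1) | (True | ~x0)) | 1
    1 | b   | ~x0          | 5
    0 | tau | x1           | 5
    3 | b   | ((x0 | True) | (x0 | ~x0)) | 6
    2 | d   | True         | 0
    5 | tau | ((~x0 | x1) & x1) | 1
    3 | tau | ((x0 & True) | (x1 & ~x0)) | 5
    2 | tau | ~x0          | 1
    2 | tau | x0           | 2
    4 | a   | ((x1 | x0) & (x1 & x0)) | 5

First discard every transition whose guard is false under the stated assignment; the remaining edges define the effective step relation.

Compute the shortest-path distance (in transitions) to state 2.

BFS to 2:
  Layer 0: {0}
  Layer 1: {1,3}
  Layer 2: {2,5,6}
2 enters at depth 2; path tau·tau

Answer: 2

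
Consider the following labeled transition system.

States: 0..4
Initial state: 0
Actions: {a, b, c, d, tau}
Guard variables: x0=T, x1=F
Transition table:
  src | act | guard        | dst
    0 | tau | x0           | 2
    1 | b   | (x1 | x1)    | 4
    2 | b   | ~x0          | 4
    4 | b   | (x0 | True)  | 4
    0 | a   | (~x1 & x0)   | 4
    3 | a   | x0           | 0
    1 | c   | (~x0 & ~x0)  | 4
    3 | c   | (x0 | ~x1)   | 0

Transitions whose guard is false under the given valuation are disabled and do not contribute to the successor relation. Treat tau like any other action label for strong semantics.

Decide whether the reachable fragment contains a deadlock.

Reachable = {0,2,4}
  0: a→4  tau→2  [deg 2]
  2: ∅  [no exit]
  4: b→4  [deg 1]
Path to 2: tau

Answer: DEADLOCK at state 2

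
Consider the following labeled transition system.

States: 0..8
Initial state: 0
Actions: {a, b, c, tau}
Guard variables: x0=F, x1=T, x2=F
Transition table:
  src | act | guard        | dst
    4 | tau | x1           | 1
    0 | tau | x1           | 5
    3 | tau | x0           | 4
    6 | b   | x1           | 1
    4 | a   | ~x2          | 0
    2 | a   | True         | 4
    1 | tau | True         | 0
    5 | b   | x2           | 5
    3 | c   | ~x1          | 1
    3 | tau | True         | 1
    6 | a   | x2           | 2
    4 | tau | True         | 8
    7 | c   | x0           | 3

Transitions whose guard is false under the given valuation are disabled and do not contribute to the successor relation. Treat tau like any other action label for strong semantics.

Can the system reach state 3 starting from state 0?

Answer: UNREACHABLE

Trace:
Guard filter leaves 8 enabled edge(s).
Layer 0: {0}
Layer 1: {5}  total {0,5}
Reachable = {0,5}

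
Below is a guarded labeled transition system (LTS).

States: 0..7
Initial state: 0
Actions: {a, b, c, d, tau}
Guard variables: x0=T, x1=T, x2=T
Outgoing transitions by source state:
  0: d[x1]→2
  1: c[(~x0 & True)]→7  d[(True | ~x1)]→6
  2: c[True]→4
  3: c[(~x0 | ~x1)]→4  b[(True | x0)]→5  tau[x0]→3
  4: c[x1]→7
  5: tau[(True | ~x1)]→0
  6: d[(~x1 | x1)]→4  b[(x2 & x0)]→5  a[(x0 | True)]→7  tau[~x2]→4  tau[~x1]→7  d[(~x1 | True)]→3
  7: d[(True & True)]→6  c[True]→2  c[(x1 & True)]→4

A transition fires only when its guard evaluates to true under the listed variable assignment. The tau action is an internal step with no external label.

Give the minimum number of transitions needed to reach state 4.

Layered search for 4:
  depth 0: {0}
  depth 1: {2}
  depth 2: {4}
depth(4)=2, e.g. d·c

Answer: 2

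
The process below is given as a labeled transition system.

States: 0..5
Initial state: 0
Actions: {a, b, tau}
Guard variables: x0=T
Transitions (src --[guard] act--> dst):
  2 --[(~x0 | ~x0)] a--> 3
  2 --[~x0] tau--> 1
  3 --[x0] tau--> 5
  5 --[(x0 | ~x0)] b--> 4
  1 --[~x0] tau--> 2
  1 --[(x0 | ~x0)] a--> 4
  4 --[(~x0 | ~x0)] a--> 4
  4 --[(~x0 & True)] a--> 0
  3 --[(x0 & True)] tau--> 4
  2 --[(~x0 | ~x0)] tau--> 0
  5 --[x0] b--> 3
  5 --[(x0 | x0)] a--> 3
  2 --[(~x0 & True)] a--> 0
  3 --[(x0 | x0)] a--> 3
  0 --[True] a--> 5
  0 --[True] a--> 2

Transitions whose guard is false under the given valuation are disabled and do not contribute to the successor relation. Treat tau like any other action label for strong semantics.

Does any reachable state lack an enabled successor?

Answer: DEADLOCK at state 2

Working:
Reach set: {0,2,3,4,5}
  0: a→2  a→5  [2 exit(s)]
  2: ∅  [STUCK]
  3: a→3  tau→4  tau→5  [3 exit(s)]
  4: ∅  [STUCK]
  5: a→3  b→3  b→4  [3 exit(s)]
trace reaching 2: a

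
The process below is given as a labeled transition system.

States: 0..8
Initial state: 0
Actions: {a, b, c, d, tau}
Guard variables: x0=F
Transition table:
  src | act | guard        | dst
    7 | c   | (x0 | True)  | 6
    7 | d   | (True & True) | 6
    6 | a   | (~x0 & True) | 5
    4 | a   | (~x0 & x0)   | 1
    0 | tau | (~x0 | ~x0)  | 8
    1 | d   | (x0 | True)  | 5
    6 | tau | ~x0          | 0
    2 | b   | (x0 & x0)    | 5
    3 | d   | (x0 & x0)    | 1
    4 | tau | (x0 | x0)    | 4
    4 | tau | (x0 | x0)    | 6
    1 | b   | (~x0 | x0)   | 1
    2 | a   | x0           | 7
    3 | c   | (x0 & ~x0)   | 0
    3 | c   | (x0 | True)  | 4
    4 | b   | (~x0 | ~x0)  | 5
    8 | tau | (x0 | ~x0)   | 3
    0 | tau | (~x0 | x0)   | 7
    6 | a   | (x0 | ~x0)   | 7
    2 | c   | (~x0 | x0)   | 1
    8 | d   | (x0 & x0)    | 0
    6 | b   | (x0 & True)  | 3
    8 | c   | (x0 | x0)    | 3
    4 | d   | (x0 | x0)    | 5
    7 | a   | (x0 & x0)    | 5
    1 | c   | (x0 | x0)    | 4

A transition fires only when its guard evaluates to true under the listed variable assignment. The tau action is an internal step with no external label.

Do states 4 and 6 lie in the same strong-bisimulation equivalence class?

Answer: NOT BISIMILAR

Working:
Refine partition for ~:
  round 0: {{0,1,2,3,4,5,6,7,8}}
  round 1: {{0,8},{1},{2,3},{4},{5},{6},{7}}
  round 2: {{0},{1},{2},{3},{4},{5},{6},{7},{8}}
9 equivalence class(es) (converged in 3)
class of 4: {4}; class of 6: {6}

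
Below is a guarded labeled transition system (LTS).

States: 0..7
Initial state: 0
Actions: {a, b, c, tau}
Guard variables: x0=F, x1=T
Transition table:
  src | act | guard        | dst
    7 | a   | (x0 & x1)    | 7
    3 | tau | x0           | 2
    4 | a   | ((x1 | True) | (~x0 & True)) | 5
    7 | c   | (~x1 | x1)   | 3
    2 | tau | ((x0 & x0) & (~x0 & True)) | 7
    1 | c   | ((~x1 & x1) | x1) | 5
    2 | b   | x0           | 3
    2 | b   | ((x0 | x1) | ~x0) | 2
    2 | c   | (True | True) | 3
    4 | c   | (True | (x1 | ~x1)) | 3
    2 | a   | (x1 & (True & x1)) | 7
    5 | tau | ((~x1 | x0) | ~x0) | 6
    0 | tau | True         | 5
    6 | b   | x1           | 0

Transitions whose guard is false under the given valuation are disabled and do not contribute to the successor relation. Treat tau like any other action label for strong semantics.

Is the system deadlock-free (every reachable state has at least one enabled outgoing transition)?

Reach set: {0,5,6}
  0: tau→5  [1 out]
  5: tau→6  [1 out]
  6: b→0  [1 out]

Answer: DEADLOCK-FREE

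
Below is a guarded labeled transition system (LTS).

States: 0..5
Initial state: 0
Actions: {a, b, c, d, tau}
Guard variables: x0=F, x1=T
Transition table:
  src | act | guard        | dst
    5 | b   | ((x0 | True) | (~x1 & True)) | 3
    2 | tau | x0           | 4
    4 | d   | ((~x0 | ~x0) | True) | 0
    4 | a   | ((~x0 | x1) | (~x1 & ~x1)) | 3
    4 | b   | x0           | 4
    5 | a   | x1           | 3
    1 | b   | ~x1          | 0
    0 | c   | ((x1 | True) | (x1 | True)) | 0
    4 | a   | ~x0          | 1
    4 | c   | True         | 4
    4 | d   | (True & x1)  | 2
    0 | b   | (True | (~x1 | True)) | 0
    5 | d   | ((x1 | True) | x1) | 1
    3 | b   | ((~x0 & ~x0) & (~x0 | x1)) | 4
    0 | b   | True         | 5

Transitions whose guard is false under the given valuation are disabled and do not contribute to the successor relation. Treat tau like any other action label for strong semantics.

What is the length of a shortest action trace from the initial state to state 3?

Answer: 2

Working:
Breadth-first toward 3:
  L0 = {0}
  L1 = {5}
  L2 = {1,3}
first hit 3 at d=2 via b·a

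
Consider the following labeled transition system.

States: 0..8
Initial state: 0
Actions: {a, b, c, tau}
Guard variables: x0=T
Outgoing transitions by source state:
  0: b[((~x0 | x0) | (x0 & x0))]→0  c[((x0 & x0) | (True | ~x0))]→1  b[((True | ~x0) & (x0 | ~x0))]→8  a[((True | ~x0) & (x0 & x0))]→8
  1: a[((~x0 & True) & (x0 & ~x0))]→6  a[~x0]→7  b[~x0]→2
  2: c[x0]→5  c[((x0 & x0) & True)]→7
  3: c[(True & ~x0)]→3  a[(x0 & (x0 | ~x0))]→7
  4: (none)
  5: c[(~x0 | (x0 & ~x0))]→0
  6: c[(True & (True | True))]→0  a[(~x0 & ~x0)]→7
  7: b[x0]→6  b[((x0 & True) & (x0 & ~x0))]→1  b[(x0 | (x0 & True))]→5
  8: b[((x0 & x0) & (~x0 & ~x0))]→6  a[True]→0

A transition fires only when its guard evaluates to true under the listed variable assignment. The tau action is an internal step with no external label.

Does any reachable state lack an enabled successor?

Answer: DEADLOCK at state 1

Analysis:
R = {0,1,8}
  0: a→8  b→0  b→8  c→1  [4 out]
  1: ∅  [STUCK]
  8: a→0  [1 out]
witness 1: c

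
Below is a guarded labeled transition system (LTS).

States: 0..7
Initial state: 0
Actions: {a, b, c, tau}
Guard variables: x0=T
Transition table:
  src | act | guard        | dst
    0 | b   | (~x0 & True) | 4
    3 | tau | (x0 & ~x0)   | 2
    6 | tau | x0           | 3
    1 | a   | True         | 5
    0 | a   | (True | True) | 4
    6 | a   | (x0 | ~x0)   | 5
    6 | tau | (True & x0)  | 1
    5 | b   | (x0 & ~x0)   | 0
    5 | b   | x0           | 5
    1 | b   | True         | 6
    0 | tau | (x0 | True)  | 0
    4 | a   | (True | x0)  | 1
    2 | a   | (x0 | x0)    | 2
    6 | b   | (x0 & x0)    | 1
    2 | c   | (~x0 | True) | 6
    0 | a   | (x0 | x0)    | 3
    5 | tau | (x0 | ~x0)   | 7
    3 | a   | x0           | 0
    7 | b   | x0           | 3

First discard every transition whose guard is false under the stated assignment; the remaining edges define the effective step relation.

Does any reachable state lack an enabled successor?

Answer: DEADLOCK-FREE

Working:
Reach set: {0,1,3,4,5,6,7}
  0: a→3  a→4  tau→0  [3 out]
  1: a→5  b→6  [2 out]
  3: a→0  [1 out]
  4: a→1  [1 out]
  5: b→5  tau→7  [2 out]
  6: a→5  b→1  tau→1  tau→3  [4 out]
  7: b→3  [1 out]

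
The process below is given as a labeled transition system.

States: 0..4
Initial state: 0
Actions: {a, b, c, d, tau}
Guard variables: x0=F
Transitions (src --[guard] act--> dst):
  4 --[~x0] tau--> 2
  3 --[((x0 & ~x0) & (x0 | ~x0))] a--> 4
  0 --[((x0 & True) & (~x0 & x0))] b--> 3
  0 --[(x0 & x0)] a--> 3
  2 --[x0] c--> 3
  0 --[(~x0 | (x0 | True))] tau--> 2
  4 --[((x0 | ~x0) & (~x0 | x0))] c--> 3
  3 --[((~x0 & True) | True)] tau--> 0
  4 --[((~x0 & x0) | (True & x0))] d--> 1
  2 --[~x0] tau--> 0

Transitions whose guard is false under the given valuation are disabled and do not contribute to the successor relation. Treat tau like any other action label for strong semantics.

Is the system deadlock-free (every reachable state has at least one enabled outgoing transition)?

Answer: DEADLOCK-FREE

Analysis:
R = {0,2}
  0: tau→2  [deg 1]
  2: tau→0  [deg 1]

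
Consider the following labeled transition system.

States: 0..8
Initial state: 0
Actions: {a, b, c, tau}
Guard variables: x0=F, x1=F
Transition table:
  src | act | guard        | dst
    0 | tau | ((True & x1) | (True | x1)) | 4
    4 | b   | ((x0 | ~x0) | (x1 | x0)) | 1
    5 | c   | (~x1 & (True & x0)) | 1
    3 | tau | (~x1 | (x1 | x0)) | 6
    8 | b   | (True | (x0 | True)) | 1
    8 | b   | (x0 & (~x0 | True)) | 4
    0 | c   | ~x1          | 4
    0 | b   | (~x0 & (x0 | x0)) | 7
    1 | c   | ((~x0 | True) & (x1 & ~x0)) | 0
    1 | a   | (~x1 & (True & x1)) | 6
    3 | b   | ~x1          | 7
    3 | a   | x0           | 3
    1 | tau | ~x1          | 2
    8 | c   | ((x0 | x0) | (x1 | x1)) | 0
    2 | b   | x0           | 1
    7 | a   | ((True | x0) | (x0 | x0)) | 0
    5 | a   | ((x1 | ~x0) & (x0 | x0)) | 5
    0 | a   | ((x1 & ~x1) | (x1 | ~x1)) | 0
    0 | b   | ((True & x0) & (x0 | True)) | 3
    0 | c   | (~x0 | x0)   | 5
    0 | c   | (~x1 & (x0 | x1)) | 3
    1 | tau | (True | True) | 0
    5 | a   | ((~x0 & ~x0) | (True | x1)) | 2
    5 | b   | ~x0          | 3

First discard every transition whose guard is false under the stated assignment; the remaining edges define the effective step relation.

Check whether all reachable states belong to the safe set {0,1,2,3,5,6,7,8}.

Answer: INVARIANT VIOLATED at state 4

Working:
Safe = {0,1,2,3,5,6,7,8}
R = {0,1,2,3,4,5,6,7}
  0: safe
  1: safe
  2: safe
  3: safe
  4: ✗ unsafe
  5: safe
  6: safe
  7: safe
counterexample path to 4: tau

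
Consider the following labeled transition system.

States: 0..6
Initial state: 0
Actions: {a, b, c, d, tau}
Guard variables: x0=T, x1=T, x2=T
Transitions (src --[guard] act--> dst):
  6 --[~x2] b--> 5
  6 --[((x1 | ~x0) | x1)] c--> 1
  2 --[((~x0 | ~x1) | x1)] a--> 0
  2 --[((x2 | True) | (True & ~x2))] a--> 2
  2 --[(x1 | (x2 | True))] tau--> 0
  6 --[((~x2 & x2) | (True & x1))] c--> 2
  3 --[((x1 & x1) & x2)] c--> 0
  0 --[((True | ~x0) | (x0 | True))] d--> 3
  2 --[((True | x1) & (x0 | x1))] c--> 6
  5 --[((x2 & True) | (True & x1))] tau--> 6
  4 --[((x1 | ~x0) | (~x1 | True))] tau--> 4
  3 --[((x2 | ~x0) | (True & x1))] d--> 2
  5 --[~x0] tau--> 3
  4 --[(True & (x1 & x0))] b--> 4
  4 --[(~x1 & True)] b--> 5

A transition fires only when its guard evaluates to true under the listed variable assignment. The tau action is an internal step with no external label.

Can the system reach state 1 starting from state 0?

12 transition(s) survive guard evaluation.
Layer 0: {0}
Layer 1: {3}  total {0,3}
Layer 2: {2}  total {0,2,3}
Layer 3: {6}  total {0,2,3,6}
Layer 4: {1}  total {0,1,2,3,6}
R = {0,1,2,3,6}
witness 1: d·d·c·c

Answer: REACHABLE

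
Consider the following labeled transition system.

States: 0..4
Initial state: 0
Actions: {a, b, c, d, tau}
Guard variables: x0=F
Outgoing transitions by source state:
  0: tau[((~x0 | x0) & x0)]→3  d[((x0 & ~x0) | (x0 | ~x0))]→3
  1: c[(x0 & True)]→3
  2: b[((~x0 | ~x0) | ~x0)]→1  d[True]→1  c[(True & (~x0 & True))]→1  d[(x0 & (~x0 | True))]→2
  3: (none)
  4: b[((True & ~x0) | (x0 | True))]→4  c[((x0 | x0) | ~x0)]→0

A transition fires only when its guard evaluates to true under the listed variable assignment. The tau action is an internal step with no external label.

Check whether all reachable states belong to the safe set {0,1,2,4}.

Inv-set: {0,1,2,4}
Reachable = {0,3}
  0: safe
  3: VIOLATES
witness against invariant: d → 3

Answer: INVARIANT VIOLATED at state 3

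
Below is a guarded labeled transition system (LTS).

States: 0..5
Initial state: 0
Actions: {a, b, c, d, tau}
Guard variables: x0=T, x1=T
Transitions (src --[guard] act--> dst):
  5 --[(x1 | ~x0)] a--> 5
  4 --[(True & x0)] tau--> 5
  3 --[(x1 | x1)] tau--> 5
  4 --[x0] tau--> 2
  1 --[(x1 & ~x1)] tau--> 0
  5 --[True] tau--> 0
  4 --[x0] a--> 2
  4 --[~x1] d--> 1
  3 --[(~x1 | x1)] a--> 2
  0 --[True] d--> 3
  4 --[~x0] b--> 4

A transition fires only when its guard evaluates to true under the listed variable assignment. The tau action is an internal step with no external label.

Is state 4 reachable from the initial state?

Answer: UNREACHABLE

Analysis:
8 transition(s) survive guard evaluation.
L0 = {0}
L1 = {3}  total {0,3}
L2 = {2,5}  total {0,2,3,5}
R = {0,2,3,5}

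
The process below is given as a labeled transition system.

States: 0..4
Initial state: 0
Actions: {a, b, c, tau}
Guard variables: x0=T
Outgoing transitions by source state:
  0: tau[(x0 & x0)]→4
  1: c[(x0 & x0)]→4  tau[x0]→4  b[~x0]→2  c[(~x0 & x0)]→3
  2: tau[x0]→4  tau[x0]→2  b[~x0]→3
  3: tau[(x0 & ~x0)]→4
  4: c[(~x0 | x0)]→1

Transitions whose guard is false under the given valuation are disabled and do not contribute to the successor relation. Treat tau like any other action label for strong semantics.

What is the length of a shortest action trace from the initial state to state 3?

BFS to 3:
  L0 = {0}
  L1 = {4}
  L2 = {1}
3 never appears.

Answer: UNREACHABLE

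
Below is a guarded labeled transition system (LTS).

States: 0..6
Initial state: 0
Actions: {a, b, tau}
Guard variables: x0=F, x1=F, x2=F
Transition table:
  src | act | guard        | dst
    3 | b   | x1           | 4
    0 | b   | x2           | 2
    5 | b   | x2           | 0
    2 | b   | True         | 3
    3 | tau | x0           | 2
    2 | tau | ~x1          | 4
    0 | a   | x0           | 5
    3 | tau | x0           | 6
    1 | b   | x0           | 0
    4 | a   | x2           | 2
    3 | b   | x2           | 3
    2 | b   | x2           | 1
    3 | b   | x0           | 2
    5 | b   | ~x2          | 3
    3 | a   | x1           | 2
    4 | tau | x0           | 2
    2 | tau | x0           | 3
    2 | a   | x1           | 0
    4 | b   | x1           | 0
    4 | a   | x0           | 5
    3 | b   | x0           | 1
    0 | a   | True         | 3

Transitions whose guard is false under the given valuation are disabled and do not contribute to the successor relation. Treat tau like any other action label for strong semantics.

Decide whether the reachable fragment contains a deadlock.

Answer: DEADLOCK at state 3

Trace:
Reachable = {0,3}
  0: a→3  [deg 1]
  3: ∅  [no exit]
Path to 3: a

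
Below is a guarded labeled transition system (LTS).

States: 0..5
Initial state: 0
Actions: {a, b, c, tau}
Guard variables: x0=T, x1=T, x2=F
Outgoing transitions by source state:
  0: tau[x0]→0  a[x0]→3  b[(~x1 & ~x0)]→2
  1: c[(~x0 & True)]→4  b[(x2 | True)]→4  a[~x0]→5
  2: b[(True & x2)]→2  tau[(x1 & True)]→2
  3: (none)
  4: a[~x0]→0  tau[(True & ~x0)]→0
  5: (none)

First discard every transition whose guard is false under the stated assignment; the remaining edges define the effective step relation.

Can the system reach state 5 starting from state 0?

After dropping false guards: 4 live edges.
Layer 0: {0}
Layer 1: {3}  total {0,3}
Reachable = {0,3}

Answer: UNREACHABLE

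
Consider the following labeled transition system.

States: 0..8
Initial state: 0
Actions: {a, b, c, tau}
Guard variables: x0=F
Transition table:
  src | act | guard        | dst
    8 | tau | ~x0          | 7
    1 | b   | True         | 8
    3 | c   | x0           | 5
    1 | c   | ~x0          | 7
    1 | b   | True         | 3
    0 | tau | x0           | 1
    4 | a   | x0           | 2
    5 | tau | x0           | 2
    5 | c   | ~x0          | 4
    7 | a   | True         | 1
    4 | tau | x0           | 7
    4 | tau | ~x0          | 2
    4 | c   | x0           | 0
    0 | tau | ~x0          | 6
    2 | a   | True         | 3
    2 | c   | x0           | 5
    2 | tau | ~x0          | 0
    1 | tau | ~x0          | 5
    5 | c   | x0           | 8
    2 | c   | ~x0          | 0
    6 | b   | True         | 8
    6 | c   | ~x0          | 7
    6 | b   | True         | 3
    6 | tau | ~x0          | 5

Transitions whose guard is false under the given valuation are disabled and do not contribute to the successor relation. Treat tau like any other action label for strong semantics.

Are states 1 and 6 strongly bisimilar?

Compute ~ classes (split until stable):
  π0 = {{0,1,2,3,4,5,6,7,8}}
  π1 = {{0,4,8},{1,6},{2},{3},{5},{7}}
  π2 = {{0},{1,6},{2},{3},{4},{5},{7},{8}}
stable after 3 split(s): 8 block(s)
1∈{1,6}, 6∈{1,6}

Answer: BISIMILAR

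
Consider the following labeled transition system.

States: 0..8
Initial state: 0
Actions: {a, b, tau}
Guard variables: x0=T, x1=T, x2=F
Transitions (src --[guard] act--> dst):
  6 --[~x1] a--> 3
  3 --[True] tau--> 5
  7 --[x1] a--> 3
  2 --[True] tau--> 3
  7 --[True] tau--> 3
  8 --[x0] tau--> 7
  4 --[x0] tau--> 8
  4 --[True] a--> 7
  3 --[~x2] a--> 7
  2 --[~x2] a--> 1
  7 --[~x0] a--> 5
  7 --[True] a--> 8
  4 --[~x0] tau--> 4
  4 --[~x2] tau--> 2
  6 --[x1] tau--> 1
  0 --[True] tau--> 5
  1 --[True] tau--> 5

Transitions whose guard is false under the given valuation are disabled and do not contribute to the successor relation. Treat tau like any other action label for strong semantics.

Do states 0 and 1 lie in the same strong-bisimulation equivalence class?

Answer: BISIMILAR

Working:
Refine partition for ~:
  π0 = {{0,1,2,3,4,5,6,7,8}}
  π1 = {{0,1,6,8},{2,3,4,7},{5}}
  π2 = {{0,1},{2},{3},{4},{5},{6},{7},{8}}
stable after 3 split(s): 8 block(s)
[0]={0,1}  [1]={0,1}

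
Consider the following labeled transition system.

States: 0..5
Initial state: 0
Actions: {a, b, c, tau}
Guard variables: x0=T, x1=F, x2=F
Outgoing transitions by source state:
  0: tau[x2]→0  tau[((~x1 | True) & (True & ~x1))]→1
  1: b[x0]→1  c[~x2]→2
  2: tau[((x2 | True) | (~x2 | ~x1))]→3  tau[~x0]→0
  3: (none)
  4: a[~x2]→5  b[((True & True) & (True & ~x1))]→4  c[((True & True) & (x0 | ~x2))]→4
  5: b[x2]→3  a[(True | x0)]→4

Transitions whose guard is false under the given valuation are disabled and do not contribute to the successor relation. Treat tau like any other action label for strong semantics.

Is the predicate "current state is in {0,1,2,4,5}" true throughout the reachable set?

Answer: INVARIANT VIOLATED at state 3

Trace:
Inv-set: {0,1,2,4,5}
Reach set: {0,1,2,3}
  0: safe
  1: safe
  2: safe
  3: outside
reach 3 via tau·c·tau — violates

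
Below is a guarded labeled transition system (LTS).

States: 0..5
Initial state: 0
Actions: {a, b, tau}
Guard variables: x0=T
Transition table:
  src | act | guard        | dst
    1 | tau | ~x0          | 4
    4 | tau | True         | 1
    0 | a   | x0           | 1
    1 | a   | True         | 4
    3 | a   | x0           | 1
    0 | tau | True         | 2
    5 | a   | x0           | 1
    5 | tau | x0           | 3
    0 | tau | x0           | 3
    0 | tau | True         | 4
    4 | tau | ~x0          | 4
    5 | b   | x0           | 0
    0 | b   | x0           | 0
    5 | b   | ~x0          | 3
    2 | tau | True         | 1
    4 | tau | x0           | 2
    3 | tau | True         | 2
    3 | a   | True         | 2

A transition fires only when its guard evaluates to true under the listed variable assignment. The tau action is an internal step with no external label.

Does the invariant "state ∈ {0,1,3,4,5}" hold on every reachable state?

Inv-set: {0,1,3,4,5}
Reach set: {0,1,2,3,4}
  0: ok
  1: ok
  2: VIOLATES
  3: ok
  4: ok
witness against invariant: tau → 2

Answer: INVARIANT VIOLATED at state 2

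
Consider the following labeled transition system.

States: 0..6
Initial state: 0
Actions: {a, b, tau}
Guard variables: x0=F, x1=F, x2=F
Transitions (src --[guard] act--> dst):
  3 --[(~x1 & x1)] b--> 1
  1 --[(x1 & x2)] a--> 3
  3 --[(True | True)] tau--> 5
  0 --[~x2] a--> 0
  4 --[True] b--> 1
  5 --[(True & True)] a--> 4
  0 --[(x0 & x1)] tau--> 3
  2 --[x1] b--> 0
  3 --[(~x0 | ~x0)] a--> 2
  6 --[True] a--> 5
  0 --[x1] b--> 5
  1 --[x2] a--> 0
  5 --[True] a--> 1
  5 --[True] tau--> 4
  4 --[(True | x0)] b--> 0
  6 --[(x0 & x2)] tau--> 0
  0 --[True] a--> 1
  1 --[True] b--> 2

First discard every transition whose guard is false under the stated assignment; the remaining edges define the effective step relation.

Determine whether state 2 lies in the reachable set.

Answer: REACHABLE

Analysis:
Guard filter leaves 11 enabled edge(s).
Layer 0: {0}
Layer 1: {1}  total {0,1}
Layer 2: {2}  total {0,1,2}
Reach set: {0,1,2}
Path to 2: a·b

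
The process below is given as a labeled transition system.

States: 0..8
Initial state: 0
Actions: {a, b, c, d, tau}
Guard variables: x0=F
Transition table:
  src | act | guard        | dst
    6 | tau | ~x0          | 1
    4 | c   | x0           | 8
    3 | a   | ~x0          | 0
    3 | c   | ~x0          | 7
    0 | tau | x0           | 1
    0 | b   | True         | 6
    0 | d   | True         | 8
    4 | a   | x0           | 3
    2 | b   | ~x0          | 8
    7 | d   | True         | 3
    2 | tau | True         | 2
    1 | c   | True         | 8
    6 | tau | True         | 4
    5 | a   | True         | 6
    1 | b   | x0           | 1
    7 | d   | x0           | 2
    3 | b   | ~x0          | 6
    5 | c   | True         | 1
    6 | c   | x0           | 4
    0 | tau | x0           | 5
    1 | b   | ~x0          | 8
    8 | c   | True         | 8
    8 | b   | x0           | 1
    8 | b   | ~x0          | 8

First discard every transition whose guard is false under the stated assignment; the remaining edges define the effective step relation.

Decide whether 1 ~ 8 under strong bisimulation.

Refine partition for ~:
  round 0: {{0,1,2,3,4,5,6,7,8}}
  round 1: {{0},{1,8},{2},{3},{4},{5},{6},{7}}
8 equivalence class(es) (converged in 2)
[1]={1,8}  [8]={1,8}

Answer: BISIMILAR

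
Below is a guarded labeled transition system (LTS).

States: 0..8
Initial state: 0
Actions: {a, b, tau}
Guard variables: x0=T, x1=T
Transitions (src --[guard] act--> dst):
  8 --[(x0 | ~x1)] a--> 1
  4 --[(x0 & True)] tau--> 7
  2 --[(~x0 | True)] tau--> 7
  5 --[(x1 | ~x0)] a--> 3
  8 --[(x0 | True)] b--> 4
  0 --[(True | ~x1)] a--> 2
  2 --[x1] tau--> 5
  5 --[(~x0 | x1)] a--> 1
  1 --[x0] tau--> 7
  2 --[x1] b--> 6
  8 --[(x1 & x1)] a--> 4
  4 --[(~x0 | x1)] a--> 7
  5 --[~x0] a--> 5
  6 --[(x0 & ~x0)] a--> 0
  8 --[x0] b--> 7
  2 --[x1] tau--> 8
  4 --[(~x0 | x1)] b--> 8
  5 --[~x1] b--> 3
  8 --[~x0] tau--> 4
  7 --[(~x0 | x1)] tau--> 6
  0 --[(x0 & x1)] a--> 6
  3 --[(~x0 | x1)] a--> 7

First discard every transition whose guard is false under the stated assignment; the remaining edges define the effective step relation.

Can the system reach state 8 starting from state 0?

After dropping false guards: 18 live edges.
Layer 0: {0}
Layer 1: {2,6}  total {0,2,6}
Layer 2: {5,7,8}  total {0,2,5,6,7,8}
Layer 3: {1,3,4}  total {0,1,2,3,4,5,6,7,8}
Reach set: {0,1,2,3,4,5,6,7,8}
trace reaching 8: a·tau

Answer: REACHABLE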